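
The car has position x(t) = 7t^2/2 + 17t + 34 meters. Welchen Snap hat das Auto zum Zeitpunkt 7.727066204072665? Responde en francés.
En partant de la position x(t) = 7·t^2/2 + 17·t + 34, nous prenons 4 dérivées. En prenant d/dt de x(t), nous trouvons v(t) = 7·t + 17. En dérivant la vitesse, nous obtenons l'accélération: a(t) = 7. En prenant d/dt de a(t), nous trouvons j(t) = 0. En prenant d/dt de j(t), nous trouvons s(t) = 0. Nous avons le snap s(t) = 0. En substituant t = 7.727066204072665: s(7.727066204072665) = 0.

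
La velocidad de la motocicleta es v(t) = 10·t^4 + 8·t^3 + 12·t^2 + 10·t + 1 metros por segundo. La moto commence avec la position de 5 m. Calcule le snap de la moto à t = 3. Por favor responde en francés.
Pour résoudre ceci, nous devons prendre 3 dérivées de notre équation de la vitesse v(t) = 10·t^4 + 8·t^3 + 12·t^2 + 10·t + 1. La dérivée de la vitesse donne l'accélération: a(t) = 40·t^3 + 24·t^2 + 24·t + 10. La dérivée de l'accélération donne le jerk: j(t) = 120·t^2 + 48·t + 24. La dérivée du jerk donne le snap: s(t) = 240·t + 48. De l'équation du snap s(t) = 240·t + 48, nous substituons t = 3 pour obtenir s = 768.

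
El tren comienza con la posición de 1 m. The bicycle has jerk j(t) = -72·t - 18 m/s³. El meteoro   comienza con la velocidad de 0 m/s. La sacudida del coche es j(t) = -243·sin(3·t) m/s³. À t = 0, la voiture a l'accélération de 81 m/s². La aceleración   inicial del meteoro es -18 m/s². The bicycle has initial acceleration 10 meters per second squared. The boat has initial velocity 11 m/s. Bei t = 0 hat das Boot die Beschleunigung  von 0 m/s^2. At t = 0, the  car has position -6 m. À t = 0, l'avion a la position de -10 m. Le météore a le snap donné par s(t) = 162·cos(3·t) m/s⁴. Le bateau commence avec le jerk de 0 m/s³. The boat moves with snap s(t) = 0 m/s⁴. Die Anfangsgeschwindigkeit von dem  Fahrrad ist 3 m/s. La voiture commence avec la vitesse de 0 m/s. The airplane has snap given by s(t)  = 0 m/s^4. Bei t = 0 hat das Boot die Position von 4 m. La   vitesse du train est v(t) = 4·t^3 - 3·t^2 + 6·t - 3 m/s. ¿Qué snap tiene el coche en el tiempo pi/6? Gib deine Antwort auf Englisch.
To solve this, we need to take 1 derivative of our jerk equation j(t) = -243·sin(3·t). The derivative of jerk gives snap: s(t) = -729·cos(3·t). From the given snap equation s(t) = -729·cos(3·t), we substitute t = pi/6 to get s = 0.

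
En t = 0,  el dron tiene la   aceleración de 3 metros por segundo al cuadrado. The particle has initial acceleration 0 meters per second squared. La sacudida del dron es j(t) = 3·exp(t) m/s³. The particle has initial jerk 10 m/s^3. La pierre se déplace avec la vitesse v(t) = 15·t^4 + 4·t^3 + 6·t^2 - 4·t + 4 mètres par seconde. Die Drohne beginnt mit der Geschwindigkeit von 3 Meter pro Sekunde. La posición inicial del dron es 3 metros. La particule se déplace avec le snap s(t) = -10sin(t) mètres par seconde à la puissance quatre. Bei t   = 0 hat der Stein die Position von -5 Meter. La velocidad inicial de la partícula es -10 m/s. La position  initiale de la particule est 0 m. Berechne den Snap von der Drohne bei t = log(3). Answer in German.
Ausgehend von dem Ruck j(t) = 3·exp(t), nehmen wir 1 Ableitung. Durch Ableiten von dem Ruck erhalten wir den Snap: s(t) = 3·exp(t). Mit s(t) = 3·exp(t) und Einsetzen von t = log(3), finden wir s = 9.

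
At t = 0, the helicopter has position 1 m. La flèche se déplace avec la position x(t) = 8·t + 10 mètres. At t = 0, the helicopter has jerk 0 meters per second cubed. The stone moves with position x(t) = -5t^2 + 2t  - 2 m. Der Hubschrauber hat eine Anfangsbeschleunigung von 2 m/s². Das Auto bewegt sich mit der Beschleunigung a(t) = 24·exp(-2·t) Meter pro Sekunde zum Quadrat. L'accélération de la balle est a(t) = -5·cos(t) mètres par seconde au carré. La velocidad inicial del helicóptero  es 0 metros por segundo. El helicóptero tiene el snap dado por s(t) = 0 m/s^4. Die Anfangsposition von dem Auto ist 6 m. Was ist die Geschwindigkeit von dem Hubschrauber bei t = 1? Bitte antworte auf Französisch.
Nous devons trouver la primitive de notre équation du snap s(t) = 0 3 fois. En intégrant le snap et en utilisant la condition initiale j(0) = 0, nous obtenons j(t) = 0. L'intégrale du jerk, avec a(0) = 2, donne l'accélération: a(t) = 2. En intégrant l'accélération et en utilisant la condition initiale v(0) = 0, nous obtenons v(t) = 2·t. En utilisant v(t) = 2·t et en substituant t = 1, nous trouvons v = 2.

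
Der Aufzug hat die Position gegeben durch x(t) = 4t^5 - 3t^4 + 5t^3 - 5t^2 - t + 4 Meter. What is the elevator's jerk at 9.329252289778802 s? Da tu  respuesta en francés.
Nous devons dériver notre équation de la position x(t) = 4·t^5 - 3·t^4 + 5·t^3 - 5·t^2 - t + 4 3 fois. La dérivée de la position donne la vitesse: v(t) = 20·t^4 - 12·t^3 + 15·t^2 - 10·t - 1. La dérivée de la vitesse donne l'accélération: a(t) = 80·t^3 - 36·t^2 + 30·t - 10. En prenant d/dt de a(t), nous trouvons j(t) = 240·t^2 - 72·t + 30. De l'équation du jerk j(t) = 240·t^2 - 72·t + 30, nous substituons t = 9.329252289778802 pour obtenir j = 20246.6814238583.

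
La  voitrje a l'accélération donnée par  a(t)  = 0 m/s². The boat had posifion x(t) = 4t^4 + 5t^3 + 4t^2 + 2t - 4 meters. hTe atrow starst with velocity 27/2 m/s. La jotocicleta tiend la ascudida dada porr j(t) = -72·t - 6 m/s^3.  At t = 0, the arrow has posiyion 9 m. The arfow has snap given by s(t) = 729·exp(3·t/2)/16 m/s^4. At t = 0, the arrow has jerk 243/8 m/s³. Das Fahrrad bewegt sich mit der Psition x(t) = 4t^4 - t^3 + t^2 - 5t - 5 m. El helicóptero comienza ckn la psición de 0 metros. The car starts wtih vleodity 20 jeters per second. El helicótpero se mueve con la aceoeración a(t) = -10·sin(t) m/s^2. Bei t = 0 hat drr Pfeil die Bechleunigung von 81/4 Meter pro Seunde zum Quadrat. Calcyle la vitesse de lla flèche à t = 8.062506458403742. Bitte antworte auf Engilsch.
We need to integrate our snap equation s(t) = 729·exp(3·t/2)/16 3 times. Integrating snap and using the initial condition j(0) = 243/8, we get j(t) = 243·exp(3·t/2)/8. The antiderivative of jerk is acceleration. Using a(0) = 81/4, we get a(t) = 81·exp(3·t/2)/4. Finding the integral of a(t) and using v(0) = 27/2: v(t) = 27·exp(3·t/2)/2. From the given velocity equation v(t) = 27·exp(3·t/2)/2, we substitute t = 8.062506458403742 to get v = 2413164.15821620.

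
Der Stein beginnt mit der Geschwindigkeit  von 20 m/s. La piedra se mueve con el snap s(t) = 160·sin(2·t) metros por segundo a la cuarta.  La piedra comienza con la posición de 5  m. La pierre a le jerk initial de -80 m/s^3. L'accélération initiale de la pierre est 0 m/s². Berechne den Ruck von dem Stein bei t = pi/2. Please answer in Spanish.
Partiendo del snap s(t) = 160·sin(2·t), tomamos 1 integral. Integrando el snap y usando la condición inicial j(0) = -80, obtenemos j(t) = -80·cos(2·t). Tenemos la sacudida j(t) = -80·cos(2·t). Sustituyendo t = pi/2: j(pi/2) = 80.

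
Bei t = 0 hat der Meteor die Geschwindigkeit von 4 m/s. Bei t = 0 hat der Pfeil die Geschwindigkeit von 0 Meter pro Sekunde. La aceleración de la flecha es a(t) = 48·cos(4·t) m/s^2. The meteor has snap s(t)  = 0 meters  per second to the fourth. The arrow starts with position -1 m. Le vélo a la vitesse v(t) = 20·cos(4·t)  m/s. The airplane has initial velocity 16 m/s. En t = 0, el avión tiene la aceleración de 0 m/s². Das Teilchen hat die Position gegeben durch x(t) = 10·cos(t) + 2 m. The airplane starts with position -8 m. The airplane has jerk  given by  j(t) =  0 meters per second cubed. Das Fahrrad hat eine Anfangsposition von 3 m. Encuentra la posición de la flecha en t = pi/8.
Necesitamos integrar nuestra ecuación de la aceleración a(t) = 48·cos(4·t) 2 veces. La integral de la aceleración es la velocidad. Usando v(0) = 0, obtenemos v(t) = 12·sin(4·t). La integral de la velocidad es la posición. Usando x(0) = -1, obtenemos x(t) = 2 - 3·cos(4·t). Tenemos la posición x(t) = 2 - 3·cos(4·t). Sustituyendo t = pi/8: x(pi/8) = 2.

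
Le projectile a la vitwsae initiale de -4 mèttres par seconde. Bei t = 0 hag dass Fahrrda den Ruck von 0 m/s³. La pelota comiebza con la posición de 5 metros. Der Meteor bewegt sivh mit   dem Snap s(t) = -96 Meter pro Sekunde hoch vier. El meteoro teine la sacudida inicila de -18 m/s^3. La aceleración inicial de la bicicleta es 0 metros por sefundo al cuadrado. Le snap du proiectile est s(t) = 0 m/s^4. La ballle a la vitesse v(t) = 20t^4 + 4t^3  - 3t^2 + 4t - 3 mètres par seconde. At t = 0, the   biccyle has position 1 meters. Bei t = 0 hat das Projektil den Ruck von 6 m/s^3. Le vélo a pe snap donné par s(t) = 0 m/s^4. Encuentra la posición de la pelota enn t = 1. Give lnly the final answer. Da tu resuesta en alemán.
Die Antwort ist 8.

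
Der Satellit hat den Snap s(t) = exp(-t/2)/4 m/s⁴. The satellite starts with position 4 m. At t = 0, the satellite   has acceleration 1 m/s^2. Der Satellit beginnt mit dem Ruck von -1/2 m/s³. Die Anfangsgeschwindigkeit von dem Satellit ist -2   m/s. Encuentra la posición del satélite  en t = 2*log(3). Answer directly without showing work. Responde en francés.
La réponse est 4/3.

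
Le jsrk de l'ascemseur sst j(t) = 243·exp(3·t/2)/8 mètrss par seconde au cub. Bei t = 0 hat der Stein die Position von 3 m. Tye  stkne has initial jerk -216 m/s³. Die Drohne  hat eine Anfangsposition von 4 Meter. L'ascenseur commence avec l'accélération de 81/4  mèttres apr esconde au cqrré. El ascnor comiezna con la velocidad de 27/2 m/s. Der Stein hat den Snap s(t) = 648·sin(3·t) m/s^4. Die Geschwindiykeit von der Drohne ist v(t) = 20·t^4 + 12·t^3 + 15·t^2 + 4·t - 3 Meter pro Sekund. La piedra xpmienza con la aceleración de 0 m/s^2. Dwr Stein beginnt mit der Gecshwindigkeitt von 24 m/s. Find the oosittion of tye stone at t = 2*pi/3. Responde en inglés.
Starting from snap s(t) = 648·sin(3·t), we take 4 antiderivatives. Taking ∫s(t)dt and applying j(0) = -216, we find j(t) = -216·cos(3·t). The integral of jerk, with a(0) = 0, gives acceleration: a(t) = -72·sin(3·t). Finding the antiderivative of a(t) and using v(0) = 24: v(t) = 24·cos(3·t). The integral of velocity, with x(0) = 3, gives position: x(t) = 8·sin(3·t) + 3. From the given position equation x(t) = 8·sin(3·t) + 3, we substitute t = 2*pi/3 to get x = 3.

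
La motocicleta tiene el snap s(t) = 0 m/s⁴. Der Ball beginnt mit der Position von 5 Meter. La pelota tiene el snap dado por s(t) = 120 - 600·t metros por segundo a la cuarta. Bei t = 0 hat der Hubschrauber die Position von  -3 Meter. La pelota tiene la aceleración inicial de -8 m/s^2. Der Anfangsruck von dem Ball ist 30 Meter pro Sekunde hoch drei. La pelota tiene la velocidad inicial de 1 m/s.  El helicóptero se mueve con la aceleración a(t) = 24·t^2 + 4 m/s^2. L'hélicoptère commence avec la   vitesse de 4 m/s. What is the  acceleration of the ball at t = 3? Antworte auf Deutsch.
Wir müssen das Integral unserer Gleichung für den Snap s(t) = 120 - 600·t 2-mal finden. Das Integral von dem Snap, mit j(0) = 30, ergibt den Ruck: j(t) = -300·t^2 + 120·t + 30. Mit ∫j(t)dt und Anwendung von a(0) = -8, finden wir a(t) = -100·t^3 + 60·t^2 + 30·t - 8. Wir haben die Beschleunigung a(t) = -100·t^3 + 60·t^2 + 30·t - 8. Durch Einsetzen von t = 3: a(3) = -2078.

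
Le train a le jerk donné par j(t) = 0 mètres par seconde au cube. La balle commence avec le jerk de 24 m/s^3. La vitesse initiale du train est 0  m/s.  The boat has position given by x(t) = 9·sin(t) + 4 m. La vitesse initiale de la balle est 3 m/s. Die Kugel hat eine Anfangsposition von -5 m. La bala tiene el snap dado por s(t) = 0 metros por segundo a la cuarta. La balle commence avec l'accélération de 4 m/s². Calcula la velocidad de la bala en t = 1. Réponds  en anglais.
We need to integrate our snap equation s(t) = 0 3 times. Integrating snap and using the initial condition j(0) = 24, we get j(t) = 24. The integral of jerk is acceleration. Using a(0) = 4, we get a(t) = 24·t + 4. The antiderivative of acceleration is velocity. Using v(0) = 3, we get v(t) = 12·t^2 + 4·t + 3. Using v(t) = 12·t^2 + 4·t + 3 and substituting t = 1, we find v = 19.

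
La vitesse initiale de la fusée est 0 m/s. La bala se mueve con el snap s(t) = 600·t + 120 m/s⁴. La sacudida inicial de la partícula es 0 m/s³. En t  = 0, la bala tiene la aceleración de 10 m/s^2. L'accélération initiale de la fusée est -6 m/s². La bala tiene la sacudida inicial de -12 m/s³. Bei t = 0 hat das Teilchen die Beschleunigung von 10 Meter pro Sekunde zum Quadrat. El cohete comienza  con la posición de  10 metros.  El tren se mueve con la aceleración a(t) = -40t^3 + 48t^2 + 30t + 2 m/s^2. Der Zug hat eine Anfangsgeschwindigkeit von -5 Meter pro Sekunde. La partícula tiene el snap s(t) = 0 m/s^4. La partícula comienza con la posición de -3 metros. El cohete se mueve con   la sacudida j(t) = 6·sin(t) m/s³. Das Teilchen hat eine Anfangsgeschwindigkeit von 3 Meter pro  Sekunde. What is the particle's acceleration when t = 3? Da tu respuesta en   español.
Necesitamos integrar nuestra ecuación del snap s(t) = 0 2 veces. Tomando ∫s(t)dt y aplicando j(0) = 0, encontramos j(t) = 0. La antiderivada de la sacudida, con a(0) = 10, da la aceleración: a(t) = 10. Tenemos la aceleración a(t) = 10. Sustituyendo t = 3: a(3) = 10.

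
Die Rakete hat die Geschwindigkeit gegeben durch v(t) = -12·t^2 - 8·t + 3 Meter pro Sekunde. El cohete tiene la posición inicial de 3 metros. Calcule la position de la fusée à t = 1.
Nous devons trouver la primitive de notre équation de la vitesse v(t) = -12·t^2 - 8·t + 3 1 fois. En prenant ∫v(t)dt et en appliquant x(0) = 3, nous trouvons x(t) = -4·t^3 - 4·t^2 + 3·t + 3. Nous avons la position x(t) = -4·t^3 - 4·t^2 + 3·t + 3. En substituant t = 1: x(1) = -2.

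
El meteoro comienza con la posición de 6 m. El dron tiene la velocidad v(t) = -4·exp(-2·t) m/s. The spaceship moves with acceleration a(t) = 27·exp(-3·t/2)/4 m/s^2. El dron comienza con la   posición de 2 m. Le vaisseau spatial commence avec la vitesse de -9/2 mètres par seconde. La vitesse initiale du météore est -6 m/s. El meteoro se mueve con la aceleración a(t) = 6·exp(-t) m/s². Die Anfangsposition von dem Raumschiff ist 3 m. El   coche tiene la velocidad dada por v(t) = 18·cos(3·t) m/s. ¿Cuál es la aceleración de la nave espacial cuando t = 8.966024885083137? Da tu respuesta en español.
Usando a(t) = 27·exp(-3·t/2)/4 y sustituyendo t = 8.966024885083137, encontramos a = 0.00000973780502249153.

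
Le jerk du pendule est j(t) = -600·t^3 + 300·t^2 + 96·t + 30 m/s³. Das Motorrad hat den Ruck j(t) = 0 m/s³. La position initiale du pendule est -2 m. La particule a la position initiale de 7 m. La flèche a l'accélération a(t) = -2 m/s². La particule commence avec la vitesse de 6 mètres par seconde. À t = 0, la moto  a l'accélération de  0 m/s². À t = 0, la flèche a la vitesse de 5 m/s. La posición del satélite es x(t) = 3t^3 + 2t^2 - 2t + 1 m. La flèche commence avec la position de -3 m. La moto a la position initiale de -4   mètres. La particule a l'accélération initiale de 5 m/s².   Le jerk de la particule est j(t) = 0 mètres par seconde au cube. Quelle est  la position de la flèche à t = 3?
Pour résoudre ceci, nous devons prendre 2 intégrales de notre équation de l'accélération a(t) = -2. En intégrant l'accélération et en utilisant la condition initiale v(0) = 5, nous obtenons v(t) = 5 - 2·t. En prenant ∫v(t)dt et en appliquant x(0) = -3, nous trouvons x(t) = -t^2 + 5·t - 3. De l'équation de la position x(t) = -t^2 + 5·t - 3, nous substituons t = 3 pour obtenir x = 3.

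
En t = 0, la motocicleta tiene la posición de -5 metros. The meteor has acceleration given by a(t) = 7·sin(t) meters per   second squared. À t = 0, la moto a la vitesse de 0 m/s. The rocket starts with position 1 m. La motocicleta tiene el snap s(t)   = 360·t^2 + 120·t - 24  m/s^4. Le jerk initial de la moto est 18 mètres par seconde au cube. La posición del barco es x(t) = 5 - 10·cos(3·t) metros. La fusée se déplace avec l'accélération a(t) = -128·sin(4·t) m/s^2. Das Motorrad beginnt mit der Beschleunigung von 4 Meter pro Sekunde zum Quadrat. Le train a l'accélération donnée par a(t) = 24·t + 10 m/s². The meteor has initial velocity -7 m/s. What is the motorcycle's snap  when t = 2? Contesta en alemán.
Mit s(t) = 360·t^2 + 120·t - 24 und Einsetzen von t = 2, finden wir s = 1656.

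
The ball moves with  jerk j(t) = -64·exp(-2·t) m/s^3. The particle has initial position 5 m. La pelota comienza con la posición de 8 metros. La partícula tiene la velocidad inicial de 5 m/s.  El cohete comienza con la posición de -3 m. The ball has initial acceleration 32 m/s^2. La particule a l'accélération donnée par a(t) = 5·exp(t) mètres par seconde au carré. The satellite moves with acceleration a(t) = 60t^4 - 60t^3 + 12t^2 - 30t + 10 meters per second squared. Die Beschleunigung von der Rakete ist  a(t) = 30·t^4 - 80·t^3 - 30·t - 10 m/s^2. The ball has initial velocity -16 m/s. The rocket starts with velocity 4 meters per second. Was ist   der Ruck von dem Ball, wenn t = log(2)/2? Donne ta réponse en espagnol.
Usando j(t) = -64·exp(-2·t) y sustituyendo t = log(2)/2, encontramos j = -32.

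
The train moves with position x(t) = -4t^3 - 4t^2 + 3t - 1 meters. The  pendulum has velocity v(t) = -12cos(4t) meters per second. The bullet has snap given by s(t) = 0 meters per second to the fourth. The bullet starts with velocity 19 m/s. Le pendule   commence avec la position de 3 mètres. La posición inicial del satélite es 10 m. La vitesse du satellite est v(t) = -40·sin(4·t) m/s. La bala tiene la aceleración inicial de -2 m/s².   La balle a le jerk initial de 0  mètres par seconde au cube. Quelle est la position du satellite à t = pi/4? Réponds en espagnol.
Necesitamos integrar nuestra ecuación de la velocidad v(t) = -40·sin(4·t) 1 vez. La antiderivada de la velocidad, con x(0) = 10, da la posición: x(t) = 10·cos(4·t). De la ecuación de la posición x(t) = 10·cos(4·t), sustituimos t = pi/4 para obtener x = -10.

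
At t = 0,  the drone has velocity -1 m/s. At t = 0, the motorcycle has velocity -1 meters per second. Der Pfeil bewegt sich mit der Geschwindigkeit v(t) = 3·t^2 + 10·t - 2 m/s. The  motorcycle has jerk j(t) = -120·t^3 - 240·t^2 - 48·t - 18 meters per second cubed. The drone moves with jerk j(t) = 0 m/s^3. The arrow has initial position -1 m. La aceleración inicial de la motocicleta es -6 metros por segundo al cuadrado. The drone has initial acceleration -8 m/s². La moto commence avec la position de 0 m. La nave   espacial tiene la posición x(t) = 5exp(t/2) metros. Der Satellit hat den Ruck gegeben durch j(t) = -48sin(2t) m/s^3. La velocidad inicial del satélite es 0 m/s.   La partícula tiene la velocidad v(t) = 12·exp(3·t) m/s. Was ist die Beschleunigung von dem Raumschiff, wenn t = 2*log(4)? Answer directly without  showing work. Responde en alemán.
Die Antwort ist 5.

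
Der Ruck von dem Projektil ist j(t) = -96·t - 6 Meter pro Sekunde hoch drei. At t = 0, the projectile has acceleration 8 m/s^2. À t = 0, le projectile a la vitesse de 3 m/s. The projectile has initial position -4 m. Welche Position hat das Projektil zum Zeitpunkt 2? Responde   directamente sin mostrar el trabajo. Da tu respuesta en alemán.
Bei t = 2, x = -54.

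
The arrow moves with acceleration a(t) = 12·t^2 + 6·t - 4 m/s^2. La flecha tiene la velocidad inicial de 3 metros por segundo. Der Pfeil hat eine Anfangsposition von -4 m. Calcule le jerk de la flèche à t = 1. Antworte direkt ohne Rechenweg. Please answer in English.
The jerk at t = 1 is j = 30.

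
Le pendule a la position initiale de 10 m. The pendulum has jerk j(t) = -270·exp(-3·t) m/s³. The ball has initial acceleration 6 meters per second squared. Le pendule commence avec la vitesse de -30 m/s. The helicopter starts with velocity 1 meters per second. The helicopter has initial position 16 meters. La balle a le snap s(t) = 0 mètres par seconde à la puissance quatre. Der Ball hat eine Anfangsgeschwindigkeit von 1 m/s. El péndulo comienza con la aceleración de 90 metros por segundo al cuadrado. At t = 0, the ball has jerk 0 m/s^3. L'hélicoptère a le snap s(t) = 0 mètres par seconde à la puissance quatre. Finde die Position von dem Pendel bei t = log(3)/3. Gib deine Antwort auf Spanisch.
Necesitamos integrar nuestra ecuación de la sacudida j(t) = -270·exp(-3·t) 3 veces. La integral de la sacudida, con a(0) = 90, da la aceleración: a(t) = 90·exp(-3·t). La integral de la aceleración, con v(0) = -30, da la velocidad: v(t) = -30·exp(-3·t). La integral de la velocidad, con x(0) = 10, da la posición: x(t) = 10·exp(-3·t). Tenemos la posición x(t) = 10·exp(-3·t). Sustituyendo t = log(3)/3: x(log(3)/3) = 10/3.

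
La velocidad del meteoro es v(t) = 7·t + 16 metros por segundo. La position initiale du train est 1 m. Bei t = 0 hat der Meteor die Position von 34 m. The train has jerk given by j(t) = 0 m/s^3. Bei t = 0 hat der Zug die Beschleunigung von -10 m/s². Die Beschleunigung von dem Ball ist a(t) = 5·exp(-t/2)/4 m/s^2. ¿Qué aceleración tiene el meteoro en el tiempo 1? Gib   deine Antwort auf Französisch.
En partant de la vitesse v(t) = 7·t + 16, nous prenons 1 dérivée. En dérivant la vitesse, nous obtenons l'accélération: a(t) = 7. Nous avons l'accélération a(t) = 7. En substituant t = 1: a(1) = 7.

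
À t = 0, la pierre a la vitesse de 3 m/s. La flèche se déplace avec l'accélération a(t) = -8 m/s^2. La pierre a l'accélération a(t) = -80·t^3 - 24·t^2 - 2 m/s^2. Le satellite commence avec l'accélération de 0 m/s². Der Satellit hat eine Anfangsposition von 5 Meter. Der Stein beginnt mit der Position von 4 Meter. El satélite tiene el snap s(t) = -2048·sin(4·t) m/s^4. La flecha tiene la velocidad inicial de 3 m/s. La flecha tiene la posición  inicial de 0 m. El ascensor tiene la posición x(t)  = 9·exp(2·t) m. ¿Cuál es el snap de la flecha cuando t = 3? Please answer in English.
Starting from acceleration a(t) = -8, we take 2 derivatives. Taking d/dt of a(t), we find j(t) = 0. Taking d/dt of j(t), we find s(t) = 0. We have snap s(t) = 0. Substituting t = 3: s(3) = 0.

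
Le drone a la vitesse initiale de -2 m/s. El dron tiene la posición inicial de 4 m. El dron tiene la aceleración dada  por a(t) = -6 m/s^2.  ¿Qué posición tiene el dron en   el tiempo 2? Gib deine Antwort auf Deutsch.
Wir müssen die Stammfunktion unserer Gleichung für die Beschleunigung a(t) = -6 2-mal finden. Mit ∫a(t)dt und Anwendung von v(0) = -2, finden wir v(t) = -6·t - 2. Die Stammfunktion von der Geschwindigkeit, mit x(0) = 4, ergibt die Position: x(t) = -3·t^2 - 2·t + 4. Mit x(t) = -3·t^2 - 2·t + 4 und Einsetzen von t = 2, finden wir x = -12.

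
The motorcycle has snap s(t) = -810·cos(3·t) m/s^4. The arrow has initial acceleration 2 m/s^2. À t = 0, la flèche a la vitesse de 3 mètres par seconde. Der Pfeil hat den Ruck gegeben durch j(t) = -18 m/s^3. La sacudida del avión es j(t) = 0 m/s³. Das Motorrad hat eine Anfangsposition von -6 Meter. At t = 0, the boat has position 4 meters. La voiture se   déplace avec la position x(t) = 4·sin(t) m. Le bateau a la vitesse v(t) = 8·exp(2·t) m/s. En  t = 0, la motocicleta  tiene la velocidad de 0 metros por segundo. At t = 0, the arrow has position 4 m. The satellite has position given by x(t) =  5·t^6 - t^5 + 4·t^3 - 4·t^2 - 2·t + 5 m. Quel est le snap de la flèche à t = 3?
Nous devons dériver notre équation du jerk j(t) = -18 1 fois. La dérivée du jerk donne le snap: s(t) = 0. Nous avons le snap s(t) = 0. En substituant t = 3: s(3) = 0.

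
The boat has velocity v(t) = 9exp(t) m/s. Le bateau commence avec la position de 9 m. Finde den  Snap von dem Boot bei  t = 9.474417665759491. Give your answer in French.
En partant de la vitesse v(t) = 9·exp(t), nous prenons 3 dérivées. En prenant d/dt de v(t), nous trouvons a(t) = 9·exp(t). En prenant d/dt de a(t), nous trouvons j(t) = 9·exp(t). La dérivée du jerk donne le snap: s(t) = 9·exp(t). Nous avons le snap s(t) = 9·exp(t). En substituant t = 9.474417665759491: s(9.474417665759491) = 117200.596194478.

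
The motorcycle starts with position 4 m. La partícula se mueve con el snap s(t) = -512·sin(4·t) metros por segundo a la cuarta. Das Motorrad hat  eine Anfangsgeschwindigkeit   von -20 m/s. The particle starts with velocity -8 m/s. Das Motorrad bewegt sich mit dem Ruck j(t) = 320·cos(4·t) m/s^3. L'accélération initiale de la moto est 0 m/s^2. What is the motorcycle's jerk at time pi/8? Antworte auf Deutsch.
Mit j(t) = 320·cos(4·t) und Einsetzen von t = pi/8, finden wir j = 0.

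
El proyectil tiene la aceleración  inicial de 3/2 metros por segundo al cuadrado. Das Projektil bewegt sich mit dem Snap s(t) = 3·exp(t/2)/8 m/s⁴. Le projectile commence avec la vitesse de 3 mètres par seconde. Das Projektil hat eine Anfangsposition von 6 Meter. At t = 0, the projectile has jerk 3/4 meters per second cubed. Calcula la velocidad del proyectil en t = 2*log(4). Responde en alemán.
Wir müssen das Integral unserer Gleichung für den Snap s(t) = 3·exp(t/2)/8 3-mal finden. Mit ∫s(t)dt und Anwendung von j(0) = 3/4, finden wir j(t) = 3·exp(t/2)/4. Die Stammfunktion von dem Ruck, mit a(0) = 3/2, ergibt die Beschleunigung: a(t) = 3·exp(t/2)/2. Das Integral von der Beschleunigung, mit v(0) = 3, ergibt die Geschwindigkeit: v(t) = 3·exp(t/2). Wir haben die Geschwindigkeit v(t) = 3·exp(t/2). Durch Einsetzen von t = 2*log(4): v(2*log(4)) = 12.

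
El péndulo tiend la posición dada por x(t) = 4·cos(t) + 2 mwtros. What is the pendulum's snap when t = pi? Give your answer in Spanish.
Debemos derivar nuestra ecuación de la posición x(t) = 4·cos(t) + 2 4 veces. La derivada de la posición da la velocidad: v(t) = -4·sin(t). Tomando d/dt de v(t), encontramos a(t) = -4·cos(t). Tomando d/dt de a(t), encontramos j(t) = 4·sin(t). Tomando d/dt de j(t), encontramos s(t) = 4·cos(t). Usando s(t) = 4·cos(t) y sustituyendo t = pi, encontramos s = -4.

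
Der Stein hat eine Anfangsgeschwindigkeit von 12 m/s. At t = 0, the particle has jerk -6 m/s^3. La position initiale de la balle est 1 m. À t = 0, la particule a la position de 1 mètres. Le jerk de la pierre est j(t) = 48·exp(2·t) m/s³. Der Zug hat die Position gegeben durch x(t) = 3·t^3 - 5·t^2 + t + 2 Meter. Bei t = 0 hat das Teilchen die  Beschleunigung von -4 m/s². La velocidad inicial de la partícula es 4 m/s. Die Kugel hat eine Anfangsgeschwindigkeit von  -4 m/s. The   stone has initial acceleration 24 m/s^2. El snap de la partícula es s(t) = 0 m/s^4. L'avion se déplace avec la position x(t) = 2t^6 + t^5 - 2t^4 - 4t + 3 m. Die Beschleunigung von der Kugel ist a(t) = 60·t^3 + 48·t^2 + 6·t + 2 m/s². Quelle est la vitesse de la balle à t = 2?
En partant de l'accélération a(t) = 60·t^3 + 48·t^2 + 6·t + 2, nous prenons 1 primitive. L'intégrale de l'accélération, avec v(0) = -4, donne la vitesse: v(t) = 15·t^4 + 16·t^3 + 3·t^2 + 2·t - 4. En utilisant v(t) = 15·t^4 + 16·t^3 + 3·t^2 + 2·t - 4 et en substituant t = 2, nous trouvons v = 380.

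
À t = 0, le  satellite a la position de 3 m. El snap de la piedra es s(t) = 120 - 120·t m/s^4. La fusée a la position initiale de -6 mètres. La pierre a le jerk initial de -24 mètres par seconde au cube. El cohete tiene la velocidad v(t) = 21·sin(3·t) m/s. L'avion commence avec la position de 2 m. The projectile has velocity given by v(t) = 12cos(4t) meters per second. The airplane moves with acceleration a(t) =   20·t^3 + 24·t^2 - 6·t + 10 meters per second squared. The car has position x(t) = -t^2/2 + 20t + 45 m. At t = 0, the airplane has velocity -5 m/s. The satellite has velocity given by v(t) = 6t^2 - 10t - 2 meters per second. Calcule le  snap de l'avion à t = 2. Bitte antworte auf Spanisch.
Partiendo de la aceleración a(t) = 20·t^3 + 24·t^2 - 6·t + 10, tomamos 2 derivadas. La derivada de la aceleración da la sacudida: j(t) = 60·t^2 + 48·t - 6. Tomando d/dt de j(t), encontramos s(t) = 120·t + 48. Usando s(t) = 120·t + 48 y sustituyendo t = 2, encontramos s = 288.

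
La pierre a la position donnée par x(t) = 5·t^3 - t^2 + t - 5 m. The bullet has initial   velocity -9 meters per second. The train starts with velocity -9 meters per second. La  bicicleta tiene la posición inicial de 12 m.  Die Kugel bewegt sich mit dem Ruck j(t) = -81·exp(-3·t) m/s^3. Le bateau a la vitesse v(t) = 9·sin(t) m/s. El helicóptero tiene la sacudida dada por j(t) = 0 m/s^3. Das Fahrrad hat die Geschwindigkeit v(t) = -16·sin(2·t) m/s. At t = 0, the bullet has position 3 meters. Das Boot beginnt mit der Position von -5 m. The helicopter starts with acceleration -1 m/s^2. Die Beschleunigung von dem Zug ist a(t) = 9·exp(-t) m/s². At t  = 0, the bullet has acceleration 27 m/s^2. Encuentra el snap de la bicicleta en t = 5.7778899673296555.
Partiendo de la velocidad v(t) = -16·sin(2·t), tomamos 3 derivadas. La derivada de la velocidad da la aceleración: a(t) = -32·cos(2·t). La derivada de la aceleración da la sacudida: j(t) = 64·sin(2·t). La derivada de la sacudida da el snap: s(t) = 128·cos(2·t). De la ecuación del snap s(t) = 128·cos(2·t), sustituimos t = 5.7778899673296555 para obtener s = 68.0141340467025.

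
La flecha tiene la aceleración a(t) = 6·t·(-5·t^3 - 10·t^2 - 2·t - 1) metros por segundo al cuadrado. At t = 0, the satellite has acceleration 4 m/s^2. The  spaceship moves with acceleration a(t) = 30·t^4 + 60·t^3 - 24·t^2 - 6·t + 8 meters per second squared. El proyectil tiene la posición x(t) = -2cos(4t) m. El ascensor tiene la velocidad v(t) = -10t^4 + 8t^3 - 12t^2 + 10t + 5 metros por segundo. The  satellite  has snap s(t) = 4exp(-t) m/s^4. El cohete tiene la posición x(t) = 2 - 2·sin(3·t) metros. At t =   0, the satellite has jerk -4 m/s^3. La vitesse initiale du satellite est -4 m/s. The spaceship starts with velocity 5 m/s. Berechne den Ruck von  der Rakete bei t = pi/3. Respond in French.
En partant de la position x(t) = 2 - 2·sin(3·t), nous prenons 3 dérivées. La dérivée de la position donne la vitesse: v(t) = -6·cos(3·t). La dérivée de la vitesse donne l'accélération: a(t) = 18·sin(3·t). En dérivant l'accélération, nous obtenons le jerk: j(t) = 54·cos(3·t). Nous avons le jerk j(t) = 54·cos(3·t). En substituant t = pi/3: j(pi/3) = -54.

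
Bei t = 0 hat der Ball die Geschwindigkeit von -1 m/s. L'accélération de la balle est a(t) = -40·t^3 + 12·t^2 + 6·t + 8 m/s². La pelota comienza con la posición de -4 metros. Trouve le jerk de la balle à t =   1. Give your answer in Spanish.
Para resolver esto, necesitamos tomar 1 derivada de nuestra ecuación de la aceleración a(t) = -40·t^3 + 12·t^2 + 6·t + 8. La derivada de la aceleración da la sacudida: j(t) = -120·t^2 + 24·t + 6. De la ecuación de la sacudida j(t) = -120·t^2 + 24·t + 6, sustituimos t = 1 para obtener j = -90.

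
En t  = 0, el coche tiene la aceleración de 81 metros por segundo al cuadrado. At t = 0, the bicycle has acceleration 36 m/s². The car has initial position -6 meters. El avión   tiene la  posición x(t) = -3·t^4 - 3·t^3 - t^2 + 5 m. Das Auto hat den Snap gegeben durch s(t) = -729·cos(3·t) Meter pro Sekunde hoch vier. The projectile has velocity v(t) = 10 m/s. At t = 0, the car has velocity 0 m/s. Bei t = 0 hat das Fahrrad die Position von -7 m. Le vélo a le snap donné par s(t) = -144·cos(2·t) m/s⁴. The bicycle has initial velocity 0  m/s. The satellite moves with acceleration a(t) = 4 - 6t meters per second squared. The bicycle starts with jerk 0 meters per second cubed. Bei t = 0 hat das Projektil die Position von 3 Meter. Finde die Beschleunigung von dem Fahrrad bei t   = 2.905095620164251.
Wir müssen das Integral unserer Gleichung für den Snap s(t) = -144·cos(2·t) 2-mal finden. Die Stammfunktion von dem Snap ist der Ruck. Mit j(0) = 0 erhalten wir j(t) = -72·sin(2·t). Durch Integration von dem Ruck und Verwendung der Anfangsbedingung a(0) = 36, erhalten wir a(t) = 36·cos(2·t). Mit a(t) = 36·cos(2·t) und Einsetzen von t = 2.905095620164251, finden wir a = 32.0474995994269.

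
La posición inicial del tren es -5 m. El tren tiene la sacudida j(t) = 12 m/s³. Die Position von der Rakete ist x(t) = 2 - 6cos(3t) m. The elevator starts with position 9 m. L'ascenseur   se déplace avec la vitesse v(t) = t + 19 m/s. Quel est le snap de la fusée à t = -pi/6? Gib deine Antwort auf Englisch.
We must differentiate our position equation x(t) = 2 - 6·cos(3·t) 4 times. Differentiating position, we get velocity: v(t) = 18·sin(3·t). The derivative of velocity gives acceleration: a(t) = 54·cos(3·t). The derivative of acceleration gives jerk: j(t) = -162·sin(3·t). The derivative of jerk gives snap: s(t) = -486·cos(3·t). We have snap s(t) = -486·cos(3·t). Substituting t = -pi/6: s(-pi/6) = 0.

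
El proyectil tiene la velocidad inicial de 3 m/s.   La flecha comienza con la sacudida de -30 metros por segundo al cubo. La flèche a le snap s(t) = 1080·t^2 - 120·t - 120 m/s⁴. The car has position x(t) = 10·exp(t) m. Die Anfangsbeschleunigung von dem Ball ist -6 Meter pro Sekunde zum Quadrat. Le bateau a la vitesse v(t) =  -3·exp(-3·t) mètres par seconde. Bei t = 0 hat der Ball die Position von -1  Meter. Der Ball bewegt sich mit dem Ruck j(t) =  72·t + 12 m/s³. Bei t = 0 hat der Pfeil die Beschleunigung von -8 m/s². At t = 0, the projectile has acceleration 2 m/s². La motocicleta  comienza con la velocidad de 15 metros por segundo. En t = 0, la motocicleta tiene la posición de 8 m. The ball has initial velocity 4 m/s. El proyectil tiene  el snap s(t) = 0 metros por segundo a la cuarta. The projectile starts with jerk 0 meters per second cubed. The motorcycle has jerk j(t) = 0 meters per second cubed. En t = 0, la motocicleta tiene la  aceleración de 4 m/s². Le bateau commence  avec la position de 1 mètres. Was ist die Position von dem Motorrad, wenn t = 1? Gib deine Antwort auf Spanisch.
Debemos encontrar la integral de nuestra ecuación de la sacudida j(t) = 0 3 veces. Integrando la sacudida y usando la condición inicial a(0) = 4, obtenemos a(t) = 4. La integral de la aceleración, con v(0) = 15, da la velocidad: v(t) = 4·t + 15. Integrando la velocidad y usando la condición inicial x(0) = 8, obtenemos x(t) = 2·t^2 + 15·t + 8. Tenemos la posición x(t) = 2·t^2 + 15·t + 8. Sustituyendo t = 1: x(1) = 25.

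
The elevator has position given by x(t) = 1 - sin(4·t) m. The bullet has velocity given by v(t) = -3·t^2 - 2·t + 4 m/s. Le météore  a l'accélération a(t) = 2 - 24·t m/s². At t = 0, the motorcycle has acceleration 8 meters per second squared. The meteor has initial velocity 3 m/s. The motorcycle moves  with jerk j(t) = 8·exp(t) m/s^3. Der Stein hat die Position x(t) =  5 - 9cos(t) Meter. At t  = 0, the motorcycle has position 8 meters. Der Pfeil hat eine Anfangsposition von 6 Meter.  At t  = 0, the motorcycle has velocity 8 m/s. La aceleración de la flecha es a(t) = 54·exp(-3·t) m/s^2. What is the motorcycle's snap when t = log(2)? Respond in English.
To solve this, we need to take 1 derivative of our jerk equation j(t) = 8·exp(t). Taking d/dt of j(t), we find s(t) = 8·exp(t). From the given snap equation s(t) = 8·exp(t), we substitute t = log(2) to get s = 16.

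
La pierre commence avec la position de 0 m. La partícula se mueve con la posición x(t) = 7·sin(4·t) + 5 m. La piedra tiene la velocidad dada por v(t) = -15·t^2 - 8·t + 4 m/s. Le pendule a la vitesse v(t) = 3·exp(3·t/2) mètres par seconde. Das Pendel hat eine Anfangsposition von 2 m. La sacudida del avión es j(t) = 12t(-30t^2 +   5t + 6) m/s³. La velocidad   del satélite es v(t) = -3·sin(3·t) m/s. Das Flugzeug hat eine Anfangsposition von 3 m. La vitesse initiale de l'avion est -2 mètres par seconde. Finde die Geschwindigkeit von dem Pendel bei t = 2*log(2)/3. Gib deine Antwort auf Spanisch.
Usando v(t) = 3·exp(3·t/2) y sustituyendo t = 2*log(2)/3, encontramos v = 6.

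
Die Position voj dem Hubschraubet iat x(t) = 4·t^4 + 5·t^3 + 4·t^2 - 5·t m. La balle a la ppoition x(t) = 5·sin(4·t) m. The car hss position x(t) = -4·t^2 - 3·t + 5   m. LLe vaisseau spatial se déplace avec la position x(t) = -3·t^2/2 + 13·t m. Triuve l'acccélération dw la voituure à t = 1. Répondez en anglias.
We must differentiate our position equation x(t) = -4·t^2 - 3·t + 5 2 times. Taking d/dt of x(t), we find v(t) = -8·t - 3. Differentiating velocity, we get acceleration: a(t) = -8. From the given acceleration equation a(t) = -8, we substitute t = 1 to get a = -8.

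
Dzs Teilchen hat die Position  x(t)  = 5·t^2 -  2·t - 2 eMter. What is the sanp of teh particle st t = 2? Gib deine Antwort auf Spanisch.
Partiendo de la posición x(t) = 5·t^2 - 2·t - 2, tomamos 4 derivadas. Derivando la posición, obtenemos la velocidad: v(t) = 10·t - 2. Derivando la velocidad, obtenemos la aceleración: a(t) = 10. Tomando d/dt de a(t), encontramos j(t) = 0. Derivando la sacudida, obtenemos el snap: s(t) = 0. De la ecuación del snap s(t) = 0, sustituimos t = 2 para obtener s = 0.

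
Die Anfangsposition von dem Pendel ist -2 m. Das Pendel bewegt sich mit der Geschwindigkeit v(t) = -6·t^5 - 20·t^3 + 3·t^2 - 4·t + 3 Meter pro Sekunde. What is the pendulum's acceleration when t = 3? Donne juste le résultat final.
At t = 3, a = -2956.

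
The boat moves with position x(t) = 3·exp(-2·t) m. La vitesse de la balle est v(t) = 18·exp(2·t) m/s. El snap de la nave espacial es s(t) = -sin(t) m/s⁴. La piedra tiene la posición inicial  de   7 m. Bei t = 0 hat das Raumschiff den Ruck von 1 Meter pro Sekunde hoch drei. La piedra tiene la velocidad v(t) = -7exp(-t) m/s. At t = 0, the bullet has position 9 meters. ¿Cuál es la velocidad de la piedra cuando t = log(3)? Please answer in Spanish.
Tenemos la velocidad v(t) = -7·exp(-t). Sustituyendo t = log(3): v(log(3)) = -7/3.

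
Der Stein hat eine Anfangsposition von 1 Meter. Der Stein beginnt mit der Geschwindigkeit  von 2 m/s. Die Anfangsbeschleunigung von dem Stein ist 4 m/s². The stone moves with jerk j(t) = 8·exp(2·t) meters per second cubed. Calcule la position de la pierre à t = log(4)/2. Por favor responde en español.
Debemos encontrar la antiderivada de nuestra ecuación de la sacudida j(t) = 8·exp(2·t) 3 veces. La integral de la sacudida es la aceleración. Usando a(0) = 4, obtenemos a(t) = 4·exp(2·t). La integral de la aceleración, con v(0) = 2, da la velocidad: v(t) = 2·exp(2·t). La antiderivada de la velocidad es la posición. Usando x(0) = 1, obtenemos x(t) = exp(2·t). Usando x(t) = exp(2·t) y sustituyendo t = log(4)/2, encontramos x = 4.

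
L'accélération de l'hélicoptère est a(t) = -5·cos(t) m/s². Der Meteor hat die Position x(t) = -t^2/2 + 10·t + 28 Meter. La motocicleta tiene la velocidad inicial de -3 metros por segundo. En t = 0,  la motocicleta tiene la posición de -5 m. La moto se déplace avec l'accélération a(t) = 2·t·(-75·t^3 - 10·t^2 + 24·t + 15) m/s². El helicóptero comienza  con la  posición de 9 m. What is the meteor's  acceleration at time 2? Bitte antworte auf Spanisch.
Para resolver esto, necesitamos tomar 2 derivadas de nuestra ecuación de la posición x(t) = -t^2/2 + 10·t + 28. La derivada de la posición da la velocidad: v(t) = 10 - t. La derivada de la velocidad da la aceleración: a(t) = -1. Tenemos la aceleración a(t) = -1. Sustituyendo t = 2: a(2) = -1.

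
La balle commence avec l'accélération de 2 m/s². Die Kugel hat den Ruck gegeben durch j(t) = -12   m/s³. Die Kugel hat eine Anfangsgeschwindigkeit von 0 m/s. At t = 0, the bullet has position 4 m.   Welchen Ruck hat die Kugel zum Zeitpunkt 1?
Wir haben den Ruck j(t) = -12. Durch Einsetzen von t = 1: j(1) = -12.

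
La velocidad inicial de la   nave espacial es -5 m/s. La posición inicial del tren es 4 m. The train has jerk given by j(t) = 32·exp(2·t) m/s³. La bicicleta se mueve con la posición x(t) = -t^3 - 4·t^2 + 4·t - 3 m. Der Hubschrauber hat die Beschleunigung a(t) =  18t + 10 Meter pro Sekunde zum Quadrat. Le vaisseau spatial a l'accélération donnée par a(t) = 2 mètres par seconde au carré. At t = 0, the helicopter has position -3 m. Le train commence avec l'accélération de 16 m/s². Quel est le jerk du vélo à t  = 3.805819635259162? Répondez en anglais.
Starting from position x(t) = -t^3 - 4·t^2 + 4·t - 3, we take 3 derivatives. Taking d/dt of x(t), we find v(t) = -3·t^2 - 8·t + 4. Differentiating velocity, we get acceleration: a(t) = -6·t - 8. Taking d/dt of a(t), we find j(t) = -6. From the given jerk equation j(t) = -6, we substitute t = 3.805819635259162 to get j = -6.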